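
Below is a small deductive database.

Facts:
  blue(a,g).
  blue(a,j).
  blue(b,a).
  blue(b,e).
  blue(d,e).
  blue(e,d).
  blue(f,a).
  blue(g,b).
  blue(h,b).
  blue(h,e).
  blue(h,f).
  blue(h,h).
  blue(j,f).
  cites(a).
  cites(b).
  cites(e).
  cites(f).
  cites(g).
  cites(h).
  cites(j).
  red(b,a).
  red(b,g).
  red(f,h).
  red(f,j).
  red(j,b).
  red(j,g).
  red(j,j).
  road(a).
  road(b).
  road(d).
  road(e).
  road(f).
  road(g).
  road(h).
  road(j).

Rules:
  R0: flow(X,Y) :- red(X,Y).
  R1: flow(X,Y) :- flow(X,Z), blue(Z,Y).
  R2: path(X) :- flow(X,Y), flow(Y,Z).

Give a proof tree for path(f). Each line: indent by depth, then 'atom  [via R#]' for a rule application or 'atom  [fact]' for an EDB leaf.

round 1: derive flow(b,a) via R0 from red(b,a)
round 1: derive flow(b,g) via R0 from red(b,g)
round 1: derive flow(f,h) via R0 from red(f,h)
round 1: derive flow(f,j) via R0 from red(f,j)
round 1: derive flow(j,b) via R0 from red(j,b)
round 1: derive flow(j,g) via R0 from red(j,g)
round 1: derive flow(j,j) via R0 from red(j,j)
round 2: derive flow(b,b) via R1 from flow(b,g), blue(g,b)
round 2: derive flow(b,j) via R1 from flow(b,a), blue(a,j)
round 2: derive flow(f,b) via R1 from flow(f,h), blue(h,b)
round 2: derive flow(f,e) via R1 from flow(f,h), blue(h,e)
round 2: derive flow(f,f) via R1 from flow(f,h), blue(h,f)
round 2: derive flow(j,a) via R1 from flow(j,b), blue(b,a)
round 2: derive flow(j,e) via R1 from flow(j,b), blue(b,e)
round 2: derive flow(j,f) via R1 from flow(j,j), blue(j,f)
round 2: derive path(f) via R2 from flow(f,j), flow(j,b)
round 2: derive path(j) via R2 from flow(j,b), flow(b,a)
round 3: derive flow(b,e) via R1 from flow(b,b), blue(b,e)
round 3: derive flow(b,f) via R1 from flow(b,j), blue(j,f)
round 3: derive flow(f,a) via R1 from flow(f,b), blue(b,a)
round 3: derive flow(f,d) via R1 from flow(f,e), blue(e,d)
round 3: derive flow(j,d) via R1 from flow(j,e), blue(e,d)
round 3: derive path(b) via R2 from flow(b,b), flow(b,a)
round 4: derive flow(b,d) via R1 from flow(b,e), blue(e,d)
round 4: derive flow(f,g) via R1 from flow(f,a), blue(a,g)

path(f)  [via R2]
  flow(f,j)  [via R0]
    red(f,j)  [fact]
  flow(j,b)  [via R0]
    red(j,b)  [fact]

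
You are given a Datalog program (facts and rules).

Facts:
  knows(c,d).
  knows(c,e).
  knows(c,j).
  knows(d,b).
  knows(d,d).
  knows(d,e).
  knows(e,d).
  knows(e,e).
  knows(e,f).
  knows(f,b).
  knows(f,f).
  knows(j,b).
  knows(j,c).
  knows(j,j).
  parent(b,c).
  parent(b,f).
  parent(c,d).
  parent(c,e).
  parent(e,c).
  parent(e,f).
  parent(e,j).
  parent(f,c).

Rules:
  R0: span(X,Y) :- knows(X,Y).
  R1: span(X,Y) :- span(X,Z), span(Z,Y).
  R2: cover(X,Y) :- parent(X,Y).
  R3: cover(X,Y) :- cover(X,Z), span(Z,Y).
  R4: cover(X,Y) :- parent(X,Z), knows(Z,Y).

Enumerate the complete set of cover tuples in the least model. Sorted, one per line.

round 1: derive span(c,d) via R0 from knows(c,d)
round 1: derive span(c,e) via R0 from knows(c,e)
round 1: derive span(c,j) via R0 from knows(c,j)
round 1: derive span(d,b) via R0 from knows(d,b)
round 1: derive span(d,d) via R0 from knows(d,d)
round 1: derive span(d,e) via R0 from knows(d,e)
round 1: derive span(e,d) via R0 from knows(e,d)
round 1: derive span(e,e) via R0 from knows(e,e)
round 1: derive span(e,f) via R0 from knows(e,f)
round 1: derive span(f,b) via R0 from knows(f,b)
round 1: derive span(f,f) via R0 from knows(f,f)
round 1: derive span(j,b) via R0 from knows(j,b)
round 1: derive span(j,c) via R0 from knows(j,c)
round 1: derive span(j,j) via R0 from knows(j,j)
round 1: derive cover(b,c) via R2 from parent(b,c)
round 1: derive cover(b,f) via R2 from parent(b,f)
round 1: derive cover(c,d) via R2 from parent(c,d)
round 1: derive cover(c,e) via R2 from parent(c,e)
round 1: derive cover(e,c) via R2 from parent(e,c)
round 1: derive cover(e,f) via R2 from parent(e,f)
round 1: derive cover(e,j) via R2 from parent(e,j)
round 1: derive cover(f,c) via R2 from parent(f,c)
round 1: derive cover(b,b) via R4 from parent(b,f), knows(f,b)
round 1: derive cover(b,d) via R4 from parent(b,c), knows(c,d)
round 1: derive cover(b,e) via R4 from parent(b,c), knows(c,e)
round 1: derive cover(b,j) via R4 from parent(b,c), knows(c,j)
round 1: derive cover(c,b) via R4 from parent(c,d), knows(d,b)
round 1: derive cover(c,f) via R4 from parent(c,e), knows(e,f)
round 1: derive cover(e,b) via R4 from parent(e,f), knows(f,b)
round 1: derive cover(e,d) via R4 from parent(e,c), knows(c,d)
round 1: derive cover(e,e) via R4 from parent(e,c), knows(c,e)
round 1: derive cover(f,d) via R4 from parent(f,c), knows(c,d)
round 1: derive cover(f,e) via R4 from parent(f,c), knows(c,e)
round 1: derive cover(f,j) via R4 from parent(f,c), knows(c,j)
round 2: derive span(c,b) via R1 from span(c,d), span(d,b)
round 2: derive span(c,c) via R1 from span(c,j), span(j,c)
round 2: derive span(c,f) via R1 from span(c,e), span(e,f)
round 2: derive span(d,f) via R1 from span(d,e), span(e,f)
round 2: derive span(e,b) via R1 from span(e,d), span(d,b)
round 2: derive span(j,d) via R1 from span(j,c), span(c,d)
round 2: derive span(j,e) via R1 from span(j,c), span(c,e)
round 2: derive cover(f,b) via R3 from cover(f,d), span(d,b)
round 2: derive cover(f,f) via R3 from cover(f,e), span(e,f)
round 3: derive span(j,f) via R1 from span(j,c), span(c,f)

cover(b,b)
cover(b,c)
cover(b,d)
cover(b,e)
cover(b,f)
cover(b,j)
cover(c,b)
cover(c,d)
cover(c,e)
cover(c,f)
cover(e,b)
cover(e,c)
cover(e,d)
cover(e,e)
cover(e,f)
cover(e,j)
cover(f,b)
cover(f,c)
cover(f,d)
cover(f,e)
cover(f,f)
cover(f,j)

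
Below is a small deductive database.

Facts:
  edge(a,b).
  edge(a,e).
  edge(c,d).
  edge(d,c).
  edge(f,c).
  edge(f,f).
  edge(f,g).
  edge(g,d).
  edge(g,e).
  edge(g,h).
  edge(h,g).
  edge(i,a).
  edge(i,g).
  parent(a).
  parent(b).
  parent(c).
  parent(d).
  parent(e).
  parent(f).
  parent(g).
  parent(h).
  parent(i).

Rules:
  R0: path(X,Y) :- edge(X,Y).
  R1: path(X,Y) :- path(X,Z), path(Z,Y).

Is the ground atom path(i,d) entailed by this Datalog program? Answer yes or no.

yes

round 1: derive path(a,b) via R0 from edge(a,b)
round 1: derive path(a,e) via R0 from edge(a,e)
round 1: derive path(c,d) via R0 from edge(c,d)
round 1: derive path(d,c) via R0 from edge(d,c)
round 1: derive path(f,c) via R0 from edge(f,c)
round 1: derive path(f,f) via R0 from edge(f,f)
round 1: derive path(f,g) via R0 from edge(f,g)
round 1: derive path(g,d) via R0 from edge(g,d)
round 1: derive path(g,e) via R0 from edge(g,e)
round 1: derive path(g,h) via R0 from edge(g,h)
round 1: derive path(h,g) via R0 from edge(h,g)
round 1: derive path(i,a) via R0 from edge(i,a)
round 1: derive path(i,g) via R0 from edge(i,g)
round 2: derive path(c,c) via R1 from path(c,d), path(d,c)
round 2: derive path(d,d) via R1 from path(d,c), path(c,d)
round 2: derive path(f,d) via R1 from path(f,c), path(c,d)
round 2: derive path(f,e) via R1 from path(f,g), path(g,e)
round 2: derive path(f,h) via R1 from path(f,g), path(g,h)
round 2: derive path(g,c) via R1 from path(g,d), path(d,c)
round 2: derive path(g,g) via R1 from path(g,h), path(h,g)
round 2: derive path(h,d) via R1 from path(h,g), path(g,d)
round 2: derive path(h,e) via R1 from path(h,g), path(g,e)
round 2: derive path(h,h) via R1 from path(h,g), path(g,h)
round 2: derive path(i,b) via R1 from path(i,a), path(a,b)
round 2: derive path(i,d) via R1 from path(i,g), path(g,d)
round 2: derive path(i,e) via R1 from path(i,a), path(a,e)
round 2: derive path(i,h) via R1 from path(i,g), path(g,h)
round 3: derive path(h,c) via R1 from path(h,d), path(d,c)
round 3: derive path(i,c) via R1 from path(i,d), path(d,c)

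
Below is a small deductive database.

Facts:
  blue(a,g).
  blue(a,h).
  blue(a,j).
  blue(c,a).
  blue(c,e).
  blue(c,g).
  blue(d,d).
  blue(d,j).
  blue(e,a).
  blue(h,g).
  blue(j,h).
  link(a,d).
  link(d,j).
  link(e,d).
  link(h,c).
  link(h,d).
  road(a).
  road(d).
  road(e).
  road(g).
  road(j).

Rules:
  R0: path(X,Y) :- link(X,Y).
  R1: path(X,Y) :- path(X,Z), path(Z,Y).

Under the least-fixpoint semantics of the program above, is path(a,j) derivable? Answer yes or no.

yes

round 1: derive path(a,d) via R0 from link(a,d)
round 1: derive path(d,j) via R0 from link(d,j)
round 1: derive path(e,d) via R0 from link(e,d)
round 1: derive path(h,c) via R0 from link(h,c)
round 1: derive path(h,d) via R0 from link(h,d)
round 2: derive path(a,j) via R1 from path(a,d), path(d,j)
round 2: derive path(e,j) via R1 from path(e,d), path(d,j)
round 2: derive path(h,j) via R1 from path(h,d), path(d,j)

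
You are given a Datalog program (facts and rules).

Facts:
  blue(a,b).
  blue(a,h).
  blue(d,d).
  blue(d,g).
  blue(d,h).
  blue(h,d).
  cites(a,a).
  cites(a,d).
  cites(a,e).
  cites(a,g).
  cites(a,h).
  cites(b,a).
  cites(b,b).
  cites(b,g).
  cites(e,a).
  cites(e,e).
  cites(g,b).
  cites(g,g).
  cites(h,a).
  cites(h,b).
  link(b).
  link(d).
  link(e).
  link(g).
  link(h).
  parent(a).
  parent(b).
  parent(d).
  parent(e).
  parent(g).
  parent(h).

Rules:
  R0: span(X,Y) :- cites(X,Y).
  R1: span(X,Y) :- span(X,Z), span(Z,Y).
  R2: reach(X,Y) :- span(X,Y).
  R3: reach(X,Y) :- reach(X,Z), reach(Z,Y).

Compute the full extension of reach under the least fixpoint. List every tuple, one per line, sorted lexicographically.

reach(a,a)
reach(a,b)
reach(a,d)
reach(a,e)
reach(a,g)
reach(a,h)
reach(b,a)
reach(b,b)
reach(b,d)
reach(b,e)
reach(b,g)
reach(b,h)
reach(e,a)
reach(e,b)
reach(e,d)
reach(e,e)
reach(e,g)
reach(e,h)
reach(g,a)
reach(g,b)
reach(g,d)
reach(g,e)
reach(g,g)
reach(g,h)
reach(h,a)
reach(h,b)
reach(h,d)
reach(h,e)
reach(h,g)
reach(h,h)

round 1: derive span(a,a) via R0 from cites(a,a)
round 1: derive span(a,d) via R0 from cites(a,d)
round 1: derive span(a,e) via R0 from cites(a,e)
round 1: derive span(a,g) via R0 from cites(a,g)
round 1: derive span(a,h) via R0 from cites(a,h)
round 1: derive span(b,a) via R0 from cites(b,a)
round 1: derive span(b,b) via R0 from cites(b,b)
round 1: derive span(b,g) via R0 from cites(b,g)
round 1: derive span(e,a) via R0 from cites(e,a)
round 1: derive span(e,e) via R0 from cites(e,e)
round 1: derive span(g,b) via R0 from cites(g,b)
round 1: derive span(g,g) via R0 from cites(g,g)
round 1: derive span(h,a) via R0 from cites(h,a)
round 1: derive span(h,b) via R0 from cites(h,b)
round 2: derive span(a,b) via R1 from span(a,g), span(g,b)
round 2: derive span(b,d) via R1 from span(b,a), span(a,d)
round 2: derive span(b,e) via R1 from span(b,a), span(a,e)
round 2: derive span(b,h) via R1 from span(b,a), span(a,h)
round 2: derive span(e,d) via R1 from span(e,a), span(a,d)
round 2: derive span(e,g) via R1 from span(e,a), span(a,g)
round 2: derive span(e,h) via R1 from span(e,a), span(a,h)
round 2: derive span(g,a) via R1 from span(g,b), span(b,a)
round 2: derive span(h,d) via R1 from span(h,a), span(a,d)
round 2: derive span(h,e) via R1 from span(h,a), span(a,e)
round 2: derive span(h,g) via R1 from span(h,a), span(a,g)
round 2: derive span(h,h) via R1 from span(h,a), span(a,h)
round 2: derive reach(a,a) via R2 from span(a,a)
round 2: derive reach(a,d) via R2 from span(a,d)
round 2: derive reach(a,e) via R2 from span(a,e)
round 2: derive reach(a,g) via R2 from span(a,g)
round 2: derive reach(a,h) via R2 from span(a,h)
round 2: derive reach(b,a) via R2 from span(b,a)
round 2: derive reach(b,b) via R2 from span(b,b)
round 2: derive reach(b,g) via R2 from span(b,g)
round 2: derive reach(e,a) via R2 from span(e,a)
round 2: derive reach(e,e) via R2 from span(e,e)
round 2: derive reach(g,b) via R2 from span(g,b)
round 2: derive reach(g,g) via R2 from span(g,g)
round 2: derive reach(h,a) via R2 from span(h,a)
round 2: derive reach(h,b) via R2 from span(h,b)
round 3: derive span(e,b) via R1 from span(e,a), span(a,b)
round 3: derive span(g,d) via R1 from span(g,a), span(a,d)
round 3: derive span(g,e) via R1 from span(g,a), span(a,e)
round 3: derive span(g,h) via R1 from span(g,a), span(a,h)
round 3: derive reach(a,b) via R2 from span(a,b)
round 3: derive reach(b,d) via R2 from span(b,d)
round 3: derive reach(b,e) via R2 from span(b,e)
round 3: derive reach(b,h) via R2 from span(b,h)
round 3: derive reach(e,d) via R2 from span(e,d)
round 3: derive reach(e,g) via R2 from span(e,g)
round 3: derive reach(e,h) via R2 from span(e,h)
round 3: derive reach(g,a) via R2 from span(g,a)
round 3: derive reach(h,d) via R2 from span(h,d)
round 3: derive reach(h,e) via R2 from span(h,e)
round 3: derive reach(h,g) via R2 from span(h,g)
round 3: derive reach(h,h) via R2 from span(h,h)
round 4: derive reach(e,b) via R2 from span(e,b)
round 4: derive reach(g,d) via R2 from span(g,d)
round 4: derive reach(g,e) via R2 from span(g,e)
round 4: derive reach(g,h) via R2 from span(g,h)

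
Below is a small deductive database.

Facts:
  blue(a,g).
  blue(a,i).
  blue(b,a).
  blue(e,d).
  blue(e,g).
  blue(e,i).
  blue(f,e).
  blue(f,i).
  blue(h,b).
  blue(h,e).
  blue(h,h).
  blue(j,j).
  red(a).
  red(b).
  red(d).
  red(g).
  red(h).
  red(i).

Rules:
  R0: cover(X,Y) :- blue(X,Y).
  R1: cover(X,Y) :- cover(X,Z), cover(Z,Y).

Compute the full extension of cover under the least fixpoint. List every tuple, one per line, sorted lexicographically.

round 1: derive cover(a,g) via R0 from blue(a,g)
round 1: derive cover(a,i) via R0 from blue(a,i)
round 1: derive cover(b,a) via R0 from blue(b,a)
round 1: derive cover(e,d) via R0 from blue(e,d)
round 1: derive cover(e,g) via R0 from blue(e,g)
round 1: derive cover(e,i) via R0 from blue(e,i)
round 1: derive cover(f,e) via R0 from blue(f,e)
round 1: derive cover(f,i) via R0 from blue(f,i)
round 1: derive cover(h,b) via R0 from blue(h,b)
round 1: derive cover(h,e) via R0 from blue(h,e)
round 1: derive cover(h,h) via R0 from blue(h,h)
round 1: derive cover(j,j) via R0 from blue(j,j)
round 2: derive cover(b,g) via R1 from cover(b,a), cover(a,g)
round 2: derive cover(b,i) via R1 from cover(b,a), cover(a,i)
round 2: derive cover(f,d) via R1 from cover(f,e), cover(e,d)
round 2: derive cover(f,g) via R1 from cover(f,e), cover(e,g)
round 2: derive cover(h,a) via R1 from cover(h,b), cover(b,a)
round 2: derive cover(h,d) via R1 from cover(h,e), cover(e,d)
round 2: derive cover(h,g) via R1 from cover(h,e), cover(e,g)
round 2: derive cover(h,i) via R1 from cover(h,e), cover(e,i)

cover(a,g)
cover(a,i)
cover(b,a)
cover(b,g)
cover(b,i)
cover(e,d)
cover(e,g)
cover(e,i)
cover(f,d)
cover(f,e)
cover(f,g)
cover(f,i)
cover(h,a)
cover(h,b)
cover(h,d)
cover(h,e)
cover(h,g)
cover(h,h)
cover(h,i)
cover(j,j)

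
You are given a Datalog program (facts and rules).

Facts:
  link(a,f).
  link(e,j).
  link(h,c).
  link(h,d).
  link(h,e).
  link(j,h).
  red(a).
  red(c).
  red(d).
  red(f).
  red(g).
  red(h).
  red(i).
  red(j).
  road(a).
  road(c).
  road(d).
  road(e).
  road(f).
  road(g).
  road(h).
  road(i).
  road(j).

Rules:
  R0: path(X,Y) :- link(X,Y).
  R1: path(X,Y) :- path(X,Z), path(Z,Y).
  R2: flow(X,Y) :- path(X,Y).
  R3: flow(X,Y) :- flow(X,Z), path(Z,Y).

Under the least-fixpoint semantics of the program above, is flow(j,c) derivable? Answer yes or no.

yes

round 1: derive path(a,f) via R0 from link(a,f)
round 1: derive path(e,j) via R0 from link(e,j)
round 1: derive path(h,c) via R0 from link(h,c)
round 1: derive path(h,d) via R0 from link(h,d)
round 1: derive path(h,e) via R0 from link(h,e)
round 1: derive path(j,h) via R0 from link(j,h)
round 2: derive path(e,h) via R1 from path(e,j), path(j,h)
round 2: derive path(h,j) via R1 from path(h,e), path(e,j)
round 2: derive path(j,c) via R1 from path(j,h), path(h,c)
round 2: derive path(j,d) via R1 from path(j,h), path(h,d)
round 2: derive path(j,e) via R1 from path(j,h), path(h,e)
round 2: derive flow(a,f) via R2 from path(a,f)
round 2: derive flow(e,j) via R2 from path(e,j)
round 2: derive flow(h,c) via R2 from path(h,c)
round 2: derive flow(h,d) via R2 from path(h,d)
round 2: derive flow(h,e) via R2 from path(h,e)
round 2: derive flow(j,h) via R2 from path(j,h)
round 3: derive path(e,c) via R1 from path(e,h), path(h,c)
round 3: derive path(e,d) via R1 from path(e,h), path(h,d)
round 3: derive path(e,e) via R1 from path(e,h), path(h,e)
round 3: derive path(h,h) via R1 from path(h,e), path(e,h)
round 3: derive path(j,j) via R1 from path(j,e), path(e,j)
round 3: derive flow(e,h) via R2 from path(e,h)
round 3: derive flow(h,j) via R2 from path(h,j)
round 3: derive flow(j,c) via R2 from path(j,c)
round 3: derive flow(j,d) via R2 from path(j,d)
round 3: derive flow(j,e) via R2 from path(j,e)
round 3: derive flow(e,c) via R3 from flow(e,j), path(j,c)
round 3: derive flow(e,d) via R3 from flow(e,j), path(j,d)
round 3: derive flow(e,e) via R3 from flow(e,j), path(j,e)
round 3: derive flow(h,h) via R3 from flow(h,e), path(e,h)
round 3: derive flow(j,j) via R3 from flow(j,h), path(h,j)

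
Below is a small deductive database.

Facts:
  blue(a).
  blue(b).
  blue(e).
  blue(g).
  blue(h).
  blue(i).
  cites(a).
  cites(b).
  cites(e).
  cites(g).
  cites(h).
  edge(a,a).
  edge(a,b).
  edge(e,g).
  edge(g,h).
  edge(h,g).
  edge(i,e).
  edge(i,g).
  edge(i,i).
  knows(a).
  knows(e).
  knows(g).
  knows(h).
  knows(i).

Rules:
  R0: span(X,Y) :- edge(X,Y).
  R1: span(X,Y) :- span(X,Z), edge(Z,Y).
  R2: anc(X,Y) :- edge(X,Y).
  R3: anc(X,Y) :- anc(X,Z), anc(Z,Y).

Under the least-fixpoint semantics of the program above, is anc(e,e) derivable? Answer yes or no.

no

round 1: derive anc(a,a) via R2 from edge(a,a)
round 1: derive anc(a,b) via R2 from edge(a,b)
round 1: derive anc(e,g) via R2 from edge(e,g)
round 1: derive anc(g,h) via R2 from edge(g,h)
round 1: derive anc(h,g) via R2 from edge(h,g)
round 1: derive anc(i,e) via R2 from edge(i,e)
round 1: derive anc(i,g) via R2 from edge(i,g)
round 1: derive anc(i,i) via R2 from edge(i,i)
round 2: derive anc(e,h) via R3 from anc(e,g), anc(g,h)
round 2: derive anc(g,g) via R3 from anc(g,h), anc(h,g)
round 2: derive anc(h,h) via R3 from anc(h,g), anc(g,h)
round 2: derive anc(i,h) via R3 from anc(i,g), anc(g,h)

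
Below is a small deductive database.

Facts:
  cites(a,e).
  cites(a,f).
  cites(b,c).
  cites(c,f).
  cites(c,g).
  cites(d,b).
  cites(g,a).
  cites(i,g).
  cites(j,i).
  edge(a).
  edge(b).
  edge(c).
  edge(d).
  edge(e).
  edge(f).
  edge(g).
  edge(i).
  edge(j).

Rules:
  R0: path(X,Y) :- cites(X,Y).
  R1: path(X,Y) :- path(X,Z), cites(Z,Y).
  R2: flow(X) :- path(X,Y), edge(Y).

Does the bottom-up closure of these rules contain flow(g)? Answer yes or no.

round 1: derive path(a,e) via R0 from cites(a,e)
round 1: derive path(a,f) via R0 from cites(a,f)
round 1: derive path(b,c) via R0 from cites(b,c)
round 1: derive path(c,f) via R0 from cites(c,f)
round 1: derive path(c,g) via R0 from cites(c,g)
round 1: derive path(d,b) via R0 from cites(d,b)
round 1: derive path(g,a) via R0 from cites(g,a)
round 1: derive path(i,g) via R0 from cites(i,g)
round 1: derive path(j,i) via R0 from cites(j,i)
round 2: derive path(b,f) via R1 from path(b,c), cites(c,f)
round 2: derive path(b,g) via R1 from path(b,c), cites(c,g)
round 2: derive path(c,a) via R1 from path(c,g), cites(g,a)
round 2: derive path(d,c) via R1 from path(d,b), cites(b,c)
round 2: derive path(g,e) via R1 from path(g,a), cites(a,e)
round 2: derive path(g,f) via R1 from path(g,a), cites(a,f)
round 2: derive path(i,a) via R1 from path(i,g), cites(g,a)
round 2: derive path(j,g) via R1 from path(j,i), cites(i,g)
round 2: derive flow(a) via R2 from path(a,e), edge(e)
round 2: derive flow(b) via R2 from path(b,c), edge(c)
round 2: derive flow(c) via R2 from path(c,f), edge(f)
round 2: derive flow(d) via R2 from path(d,b), edge(b)
round 2: derive flow(g) via R2 from path(g,a), edge(a)
round 2: derive flow(i) via R2 from path(i,g), edge(g)
round 2: derive flow(j) via R2 from path(j,i), edge(i)
round 3: derive path(b,a) via R1 from path(b,g), cites(g,a)
round 3: derive path(c,e) via R1 from path(c,a), cites(a,e)
round 3: derive path(d,f) via R1 from path(d,c), cites(c,f)
round 3: derive path(d,g) via R1 from path(d,c), cites(c,g)
round 3: derive path(i,e) via R1 from path(i,a), cites(a,e)
round 3: derive path(i,f) via R1 from path(i,a), cites(a,f)
round 3: derive path(j,a) via R1 from path(j,g), cites(g,a)
round 4: derive path(b,e) via R1 from path(b,a), cites(a,e)
round 4: derive path(d,a) via R1 from path(d,g), cites(g,a)
round 4: derive path(j,e) via R1 from path(j,a), cites(a,e)
round 4: derive path(j,f) via R1 from path(j,a), cites(a,f)
round 5: derive path(d,e) via R1 from path(d,a), cites(a,e)

yes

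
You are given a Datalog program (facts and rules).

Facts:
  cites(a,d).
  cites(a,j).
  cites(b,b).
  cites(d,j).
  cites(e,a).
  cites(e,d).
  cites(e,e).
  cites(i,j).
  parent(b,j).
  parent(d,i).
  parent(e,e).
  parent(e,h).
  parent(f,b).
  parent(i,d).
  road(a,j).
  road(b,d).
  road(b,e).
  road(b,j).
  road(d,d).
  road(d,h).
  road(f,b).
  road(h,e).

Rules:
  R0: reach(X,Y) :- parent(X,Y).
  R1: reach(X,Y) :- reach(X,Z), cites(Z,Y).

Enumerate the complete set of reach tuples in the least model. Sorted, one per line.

round 1: derive reach(b,j) via R0 from parent(b,j)
round 1: derive reach(d,i) via R0 from parent(d,i)
round 1: derive reach(e,e) via R0 from parent(e,e)
round 1: derive reach(e,h) via R0 from parent(e,h)
round 1: derive reach(f,b) via R0 from parent(f,b)
round 1: derive reach(i,d) via R0 from parent(i,d)
round 2: derive reach(d,j) via R1 from reach(d,i), cites(i,j)
round 2: derive reach(e,a) via R1 from reach(e,e), cites(e,a)
round 2: derive reach(e,d) via R1 from reach(e,e), cites(e,d)
round 2: derive reach(i,j) via R1 from reach(i,d), cites(d,j)
round 3: derive reach(e,j) via R1 from reach(e,a), cites(a,j)

reach(b,j)
reach(d,i)
reach(d,j)
reach(e,a)
reach(e,d)
reach(e,e)
reach(e,h)
reach(e,j)
reach(f,b)
reach(i,d)
reach(i,j)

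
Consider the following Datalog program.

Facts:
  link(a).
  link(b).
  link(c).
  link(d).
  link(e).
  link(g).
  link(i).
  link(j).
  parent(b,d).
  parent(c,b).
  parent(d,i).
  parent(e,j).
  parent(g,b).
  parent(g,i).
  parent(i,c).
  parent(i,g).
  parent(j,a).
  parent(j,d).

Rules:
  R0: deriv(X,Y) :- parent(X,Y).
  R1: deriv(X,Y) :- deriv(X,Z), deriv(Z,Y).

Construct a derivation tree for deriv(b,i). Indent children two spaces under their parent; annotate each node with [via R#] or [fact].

round 1: derive deriv(b,d) via R0 from parent(b,d)
round 1: derive deriv(c,b) via R0 from parent(c,b)
round 1: derive deriv(d,i) via R0 from parent(d,i)
round 1: derive deriv(e,j) via R0 from parent(e,j)
round 1: derive deriv(g,b) via R0 from parent(g,b)
round 1: derive deriv(g,i) via R0 from parent(g,i)
round 1: derive deriv(i,c) via R0 from parent(i,c)
round 1: derive deriv(i,g) via R0 from parent(i,g)
round 1: derive deriv(j,a) via R0 from parent(j,a)
round 1: derive deriv(j,d) via R0 from parent(j,d)
round 2: derive deriv(b,i) via R1 from deriv(b,d), deriv(d,i)
round 2: derive deriv(c,d) via R1 from deriv(c,b), deriv(b,d)
round 2: derive deriv(d,c) via R1 from deriv(d,i), deriv(i,c)
round 2: derive deriv(d,g) via R1 from deriv(d,i), deriv(i,g)
round 2: derive deriv(e,a) via R1 from deriv(e,j), deriv(j,a)
round 2: derive deriv(e,d) via R1 from deriv(e,j), deriv(j,d)
round 2: derive deriv(g,c) via R1 from deriv(g,i), deriv(i,c)
round 2: derive deriv(g,d) via R1 from deriv(g,b), deriv(b,d)
round 2: derive deriv(g,g) via R1 from deriv(g,i), deriv(i,g)
round 2: derive deriv(i,b) via R1 from deriv(i,c), deriv(c,b)
round 2: derive deriv(i,i) via R1 from deriv(i,g), deriv(g,i)
round 2: derive deriv(j,i) via R1 from deriv(j,d), deriv(d,i)
round 3: derive deriv(b,b) via R1 from deriv(b,i), deriv(i,b)
round 3: derive deriv(b,c) via R1 from deriv(b,d), deriv(d,c)
round 3: derive deriv(b,g) via R1 from deriv(b,d), deriv(d,g)
round 3: derive deriv(c,c) via R1 from deriv(c,d), deriv(d,c)
round 3: derive deriv(c,g) via R1 from deriv(c,d), deriv(d,g)
round 3: derive deriv(c,i) via R1 from deriv(c,b), deriv(b,i)
round 3: derive deriv(d,b) via R1 from deriv(d,c), deriv(c,b)
round 3: derive deriv(d,d) via R1 from deriv(d,c), deriv(c,d)
round 3: derive deriv(e,c) via R1 from deriv(e,d), deriv(d,c)
round 3: derive deriv(e,g) via R1 from deriv(e,d), deriv(d,g)
round 3: derive deriv(e,i) via R1 from deriv(e,d), deriv(d,i)
round 3: derive deriv(i,d) via R1 from deriv(i,b), deriv(b,d)
round 3: derive deriv(j,b) via R1 from deriv(j,i), deriv(i,b)
round 3: derive deriv(j,c) via R1 from deriv(j,d), deriv(d,c)
round 3: derive deriv(j,g) via R1 from deriv(j,d), deriv(d,g)
round 4: derive deriv(e,b) via R1 from deriv(e,c), deriv(c,b)

deriv(b,i)  [via R1]
  deriv(b,d)  [via R0]
    parent(b,d)  [fact]
  deriv(d,i)  [via R0]
    parent(d,i)  [fact]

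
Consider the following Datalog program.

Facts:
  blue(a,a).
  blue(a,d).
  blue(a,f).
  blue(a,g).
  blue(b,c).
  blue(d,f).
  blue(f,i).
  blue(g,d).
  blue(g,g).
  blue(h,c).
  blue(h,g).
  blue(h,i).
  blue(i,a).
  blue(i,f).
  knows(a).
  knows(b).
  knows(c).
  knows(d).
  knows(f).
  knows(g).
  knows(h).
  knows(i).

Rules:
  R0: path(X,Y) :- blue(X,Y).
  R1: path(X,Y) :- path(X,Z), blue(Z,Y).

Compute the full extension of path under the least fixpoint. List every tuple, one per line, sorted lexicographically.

round 1: derive path(a,a) via R0 from blue(a,a)
round 1: derive path(a,d) via R0 from blue(a,d)
round 1: derive path(a,f) via R0 from blue(a,f)
round 1: derive path(a,g) via R0 from blue(a,g)
round 1: derive path(b,c) via R0 from blue(b,c)
round 1: derive path(d,f) via R0 from blue(d,f)
round 1: derive path(f,i) via R0 from blue(f,i)
round 1: derive path(g,d) via R0 from blue(g,d)
round 1: derive path(g,g) via R0 from blue(g,g)
round 1: derive path(h,c) via R0 from blue(h,c)
round 1: derive path(h,g) via R0 from blue(h,g)
round 1: derive path(h,i) via R0 from blue(h,i)
round 1: derive path(i,a) via R0 from blue(i,a)
round 1: derive path(i,f) via R0 from blue(i,f)
round 2: derive path(a,i) via R1 from path(a,f), blue(f,i)
round 2: derive path(d,i) via R1 from path(d,f), blue(f,i)
round 2: derive path(f,a) via R1 from path(f,i), blue(i,a)
round 2: derive path(f,f) via R1 from path(f,i), blue(i,f)
round 2: derive path(g,f) via R1 from path(g,d), blue(d,f)
round 2: derive path(h,a) via R1 from path(h,i), blue(i,a)
round 2: derive path(h,d) via R1 from path(h,g), blue(g,d)
round 2: derive path(h,f) via R1 from path(h,i), blue(i,f)
round 2: derive path(i,d) via R1 from path(i,a), blue(a,d)
round 2: derive path(i,g) via R1 from path(i,a), blue(a,g)
round 2: derive path(i,i) via R1 from path(i,f), blue(f,i)
round 3: derive path(d,a) via R1 from path(d,i), blue(i,a)
round 3: derive path(f,d) via R1 from path(f,a), blue(a,d)
round 3: derive path(f,g) via R1 from path(f,a), blue(a,g)
round 3: derive path(g,i) via R1 from path(g,f), blue(f,i)
round 4: derive path(d,d) via R1 from path(d,a), blue(a,d)
round 4: derive path(d,g) via R1 from path(d,a), blue(a,g)
round 4: derive path(g,a) via R1 from path(g,i), blue(i,a)

path(a,a)
path(a,d)
path(a,f)
path(a,g)
path(a,i)
path(b,c)
path(d,a)
path(d,d)
path(d,f)
path(d,g)
path(d,i)
path(f,a)
path(f,d)
path(f,f)
path(f,g)
path(f,i)
path(g,a)
path(g,d)
path(g,f)
path(g,g)
path(g,i)
path(h,a)
path(h,c)
path(h,d)
path(h,f)
path(h,g)
path(h,i)
path(i,a)
path(i,d)
path(i,f)
path(i,g)
path(i,i)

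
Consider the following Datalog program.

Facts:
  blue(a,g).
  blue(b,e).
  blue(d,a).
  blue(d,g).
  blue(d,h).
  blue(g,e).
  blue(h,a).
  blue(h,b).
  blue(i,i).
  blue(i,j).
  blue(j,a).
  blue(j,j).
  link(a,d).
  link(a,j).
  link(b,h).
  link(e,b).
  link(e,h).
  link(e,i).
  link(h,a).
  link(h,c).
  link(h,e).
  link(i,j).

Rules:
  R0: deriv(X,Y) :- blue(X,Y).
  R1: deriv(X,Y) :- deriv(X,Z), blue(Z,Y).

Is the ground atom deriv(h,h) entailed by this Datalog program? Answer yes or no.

round 1: derive deriv(a,g) via R0 from blue(a,g)
round 1: derive deriv(b,e) via R0 from blue(b,e)
round 1: derive deriv(d,a) via R0 from blue(d,a)
round 1: derive deriv(d,g) via R0 from blue(d,g)
round 1: derive deriv(d,h) via R0 from blue(d,h)
round 1: derive deriv(g,e) via R0 from blue(g,e)
round 1: derive deriv(h,a) via R0 from blue(h,a)
round 1: derive deriv(h,b) via R0 from blue(h,b)
round 1: derive deriv(i,i) via R0 from blue(i,i)
round 1: derive deriv(i,j) via R0 from blue(i,j)
round 1: derive deriv(j,a) via R0 from blue(j,a)
round 1: derive deriv(j,j) via R0 from blue(j,j)
round 2: derive deriv(a,e) via R1 from deriv(a,g), blue(g,e)
round 2: derive deriv(d,b) via R1 from deriv(d,h), blue(h,b)
round 2: derive deriv(d,e) via R1 from deriv(d,g), blue(g,e)
round 2: derive deriv(h,e) via R1 from deriv(h,b), blue(b,e)
round 2: derive deriv(h,g) via R1 from deriv(h,a), blue(a,g)
round 2: derive deriv(i,a) via R1 from deriv(i,j), blue(j,a)
round 2: derive deriv(j,g) via R1 from deriv(j,a), blue(a,g)
round 3: derive deriv(i,g) via R1 from deriv(i,a), blue(a,g)
round 3: derive deriv(j,e) via R1 from deriv(j,g), blue(g,e)
round 4: derive deriv(i,e) via R1 from deriv(i,g), blue(g,e)

no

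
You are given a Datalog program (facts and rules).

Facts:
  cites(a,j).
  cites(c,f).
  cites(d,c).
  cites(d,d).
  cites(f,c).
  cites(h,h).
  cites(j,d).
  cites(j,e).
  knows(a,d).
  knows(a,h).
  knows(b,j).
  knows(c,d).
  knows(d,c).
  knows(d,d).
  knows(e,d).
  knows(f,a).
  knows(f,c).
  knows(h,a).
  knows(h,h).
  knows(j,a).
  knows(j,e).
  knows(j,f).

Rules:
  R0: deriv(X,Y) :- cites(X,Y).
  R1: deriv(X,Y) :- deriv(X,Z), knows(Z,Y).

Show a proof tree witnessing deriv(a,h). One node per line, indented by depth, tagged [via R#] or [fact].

deriv(a,h)  [via R1]
  deriv(a,a)  [via R1]
    deriv(a,j)  [via R0]
      cites(a,j)  [fact]
    knows(j,a)  [fact]
  knows(a,h)  [fact]

round 1: derive deriv(a,j) via R0 from cites(a,j)
round 1: derive deriv(c,f) via R0 from cites(c,f)
round 1: derive deriv(d,c) via R0 from cites(d,c)
round 1: derive deriv(d,d) via R0 from cites(d,d)
round 1: derive deriv(f,c) via R0 from cites(f,c)
round 1: derive deriv(h,h) via R0 from cites(h,h)
round 1: derive deriv(j,d) via R0 from cites(j,d)
round 1: derive deriv(j,e) via R0 from cites(j,e)
round 2: derive deriv(a,a) via R1 from deriv(a,j), knows(j,a)
round 2: derive deriv(a,e) via R1 from deriv(a,j), knows(j,e)
round 2: derive deriv(a,f) via R1 from deriv(a,j), knows(j,f)
round 2: derive deriv(c,a) via R1 from deriv(c,f), knows(f,a)
round 2: derive deriv(c,c) via R1 from deriv(c,f), knows(f,c)
round 2: derive deriv(f,d) via R1 from deriv(f,c), knows(c,d)
round 2: derive deriv(h,a) via R1 from deriv(h,h), knows(h,a)
round 2: derive deriv(j,c) via R1 from deriv(j,d), knows(d,c)
round 3: derive deriv(a,c) via R1 from deriv(a,f), knows(f,c)
round 3: derive deriv(a,d) via R1 from deriv(a,a), knows(a,d)
round 3: derive deriv(a,h) via R1 from deriv(a,a), knows(a,h)
round 3: derive deriv(c,d) via R1 from deriv(c,a), knows(a,d)
round 3: derive deriv(c,h) via R1 from deriv(c,a), knows(a,h)
round 3: derive deriv(h,d) via R1 from deriv(h,a), knows(a,d)
round 4: derive deriv(h,c) via R1 from deriv(h,d), knows(d,c)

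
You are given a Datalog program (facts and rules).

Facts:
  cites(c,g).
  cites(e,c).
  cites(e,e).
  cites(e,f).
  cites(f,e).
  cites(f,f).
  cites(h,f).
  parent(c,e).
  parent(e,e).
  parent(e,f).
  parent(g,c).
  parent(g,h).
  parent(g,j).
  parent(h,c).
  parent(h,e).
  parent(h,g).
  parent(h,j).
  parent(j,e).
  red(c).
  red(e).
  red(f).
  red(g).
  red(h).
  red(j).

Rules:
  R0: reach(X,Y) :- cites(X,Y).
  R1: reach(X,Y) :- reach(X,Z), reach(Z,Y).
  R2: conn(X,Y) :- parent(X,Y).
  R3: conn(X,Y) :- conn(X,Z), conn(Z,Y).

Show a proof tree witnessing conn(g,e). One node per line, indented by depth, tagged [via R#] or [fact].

round 1: derive conn(c,e) via R2 from parent(c,e)
round 1: derive conn(e,e) via R2 from parent(e,e)
round 1: derive conn(e,f) via R2 from parent(e,f)
round 1: derive conn(g,c) via R2 from parent(g,c)
round 1: derive conn(g,h) via R2 from parent(g,h)
round 1: derive conn(g,j) via R2 from parent(g,j)
round 1: derive conn(h,c) via R2 from parent(h,c)
round 1: derive conn(h,e) via R2 from parent(h,e)
round 1: derive conn(h,g) via R2 from parent(h,g)
round 1: derive conn(h,j) via R2 from parent(h,j)
round 1: derive conn(j,e) via R2 from parent(j,e)
round 2: derive conn(c,f) via R3 from conn(c,e), conn(e,f)
round 2: derive conn(g,e) via R3 from conn(g,c), conn(c,e)
round 2: derive conn(g,g) via R3 from conn(g,h), conn(h,g)
round 2: derive conn(h,f) via R3 from conn(h,e), conn(e,f)
round 2: derive conn(h,h) via R3 from conn(h,g), conn(g,h)
round 2: derive conn(j,f) via R3 from conn(j,e), conn(e,f)
round 3: derive conn(g,f) via R3 from conn(g,c), conn(c,f)

conn(g,e)  [via R3]
  conn(g,c)  [via R2]
    parent(g,c)  [fact]
  conn(c,e)  [via R2]
    parent(c,e)  [fact]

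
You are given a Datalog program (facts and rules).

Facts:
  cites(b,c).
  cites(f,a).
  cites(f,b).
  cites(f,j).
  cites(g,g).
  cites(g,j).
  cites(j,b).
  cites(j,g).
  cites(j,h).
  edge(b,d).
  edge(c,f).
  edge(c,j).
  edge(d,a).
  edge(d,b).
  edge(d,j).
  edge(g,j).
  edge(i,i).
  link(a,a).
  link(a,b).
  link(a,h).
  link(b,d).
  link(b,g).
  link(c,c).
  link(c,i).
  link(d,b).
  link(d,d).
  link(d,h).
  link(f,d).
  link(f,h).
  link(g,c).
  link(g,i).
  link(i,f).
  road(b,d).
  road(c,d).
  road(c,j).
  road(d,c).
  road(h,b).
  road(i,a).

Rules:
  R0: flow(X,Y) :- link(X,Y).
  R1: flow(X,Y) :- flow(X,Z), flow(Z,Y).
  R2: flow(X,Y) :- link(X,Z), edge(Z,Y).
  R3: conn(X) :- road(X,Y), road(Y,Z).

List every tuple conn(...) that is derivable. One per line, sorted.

conn(b)
conn(c)
conn(d)
conn(h)

round 1: derive conn(b) via R3 from road(b,d), road(d,c)
round 1: derive conn(c) via R3 from road(c,d), road(d,c)
round 1: derive conn(d) via R3 from road(d,c), road(c,d)
round 1: derive conn(h) via R3 from road(h,b), road(b,d)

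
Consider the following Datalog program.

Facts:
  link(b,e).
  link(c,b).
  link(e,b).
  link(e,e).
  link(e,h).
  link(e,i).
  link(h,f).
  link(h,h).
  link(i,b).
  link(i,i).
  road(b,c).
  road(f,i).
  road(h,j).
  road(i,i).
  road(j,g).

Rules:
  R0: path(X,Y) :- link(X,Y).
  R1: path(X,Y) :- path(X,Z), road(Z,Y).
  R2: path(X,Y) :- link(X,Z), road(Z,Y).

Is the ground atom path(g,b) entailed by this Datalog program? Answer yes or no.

round 1: derive path(b,e) via R0 from link(b,e)
round 1: derive path(c,b) via R0 from link(c,b)
round 1: derive path(e,b) via R0 from link(e,b)
round 1: derive path(e,e) via R0 from link(e,e)
round 1: derive path(e,h) via R0 from link(e,h)
round 1: derive path(e,i) via R0 from link(e,i)
round 1: derive path(h,f) via R0 from link(h,f)
round 1: derive path(h,h) via R0 from link(h,h)
round 1: derive path(i,b) via R0 from link(i,b)
round 1: derive path(i,i) via R0 from link(i,i)
round 1: derive path(c,c) via R2 from link(c,b), road(b,c)
round 1: derive path(e,c) via R2 from link(e,b), road(b,c)
round 1: derive path(e,j) via R2 from link(e,h), road(h,j)
round 1: derive path(h,i) via R2 from link(h,f), road(f,i)
round 1: derive path(h,j) via R2 from link(h,h), road(h,j)
round 1: derive path(i,c) via R2 from link(i,b), road(b,c)
round 2: derive path(e,g) via R1 from path(e,j), road(j,g)
round 2: derive path(h,g) via R1 from path(h,j), road(j,g)

no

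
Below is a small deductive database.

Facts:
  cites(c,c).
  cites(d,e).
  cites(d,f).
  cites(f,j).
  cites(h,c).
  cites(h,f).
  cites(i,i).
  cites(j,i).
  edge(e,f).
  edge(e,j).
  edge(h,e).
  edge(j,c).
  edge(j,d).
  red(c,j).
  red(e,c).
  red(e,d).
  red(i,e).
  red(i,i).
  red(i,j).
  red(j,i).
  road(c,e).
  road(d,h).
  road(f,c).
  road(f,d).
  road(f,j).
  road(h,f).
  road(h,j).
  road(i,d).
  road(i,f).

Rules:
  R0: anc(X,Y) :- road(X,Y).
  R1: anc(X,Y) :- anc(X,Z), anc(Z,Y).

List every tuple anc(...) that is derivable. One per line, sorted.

round 1: derive anc(c,e) via R0 from road(c,e)
round 1: derive anc(d,h) via R0 from road(d,h)
round 1: derive anc(f,c) via R0 from road(f,c)
round 1: derive anc(f,d) via R0 from road(f,d)
round 1: derive anc(f,j) via R0 from road(f,j)
round 1: derive anc(h,f) via R0 from road(h,f)
round 1: derive anc(h,j) via R0 from road(h,j)
round 1: derive anc(i,d) via R0 from road(i,d)
round 1: derive anc(i,f) via R0 from road(i,f)
round 2: derive anc(d,f) via R1 from anc(d,h), anc(h,f)
round 2: derive anc(d,j) via R1 from anc(d,h), anc(h,j)
round 2: derive anc(f,e) via R1 from anc(f,c), anc(c,e)
round 2: derive anc(f,h) via R1 from anc(f,d), anc(d,h)
round 2: derive anc(h,c) via R1 from anc(h,f), anc(f,c)
round 2: derive anc(h,d) via R1 from anc(h,f), anc(f,d)
round 2: derive anc(i,c) via R1 from anc(i,f), anc(f,c)
round 2: derive anc(i,h) via R1 from anc(i,d), anc(d,h)
round 2: derive anc(i,j) via R1 from anc(i,f), anc(f,j)
round 3: derive anc(d,c) via R1 from anc(d,f), anc(f,c)
round 3: derive anc(d,d) via R1 from anc(d,f), anc(f,d)
round 3: derive anc(d,e) via R1 from anc(d,f), anc(f,e)
round 3: derive anc(f,f) via R1 from anc(f,d), anc(d,f)
round 3: derive anc(h,e) via R1 from anc(h,c), anc(c,e)
round 3: derive anc(h,h) via R1 from anc(h,d), anc(d,h)
round 3: derive anc(i,e) via R1 from anc(i,c), anc(c,e)

anc(c,e)
anc(d,c)
anc(d,d)
anc(d,e)
anc(d,f)
anc(d,h)
anc(d,j)
anc(f,c)
anc(f,d)
anc(f,e)
anc(f,f)
anc(f,h)
anc(f,j)
anc(h,c)
anc(h,d)
anc(h,e)
anc(h,f)
anc(h,h)
anc(h,j)
anc(i,c)
anc(i,d)
anc(i,e)
anc(i,f)
anc(i,h)
anc(i,j)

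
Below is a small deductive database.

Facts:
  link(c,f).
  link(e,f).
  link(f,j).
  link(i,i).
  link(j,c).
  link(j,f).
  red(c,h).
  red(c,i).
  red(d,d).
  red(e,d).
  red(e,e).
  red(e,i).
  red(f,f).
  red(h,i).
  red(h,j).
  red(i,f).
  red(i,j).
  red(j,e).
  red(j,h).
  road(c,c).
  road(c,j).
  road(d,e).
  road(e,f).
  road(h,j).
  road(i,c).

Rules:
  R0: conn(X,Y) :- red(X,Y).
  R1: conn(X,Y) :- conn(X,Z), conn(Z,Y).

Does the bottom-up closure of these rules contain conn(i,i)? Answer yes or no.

yes

round 1: derive conn(c,h) via R0 from red(c,h)
round 1: derive conn(c,i) via R0 from red(c,i)
round 1: derive conn(d,d) via R0 from red(d,d)
round 1: derive conn(e,d) via R0 from red(e,d)
round 1: derive conn(e,e) via R0 from red(e,e)
round 1: derive conn(e,i) via R0 from red(e,i)
round 1: derive conn(f,f) via R0 from red(f,f)
round 1: derive conn(h,i) via R0 from red(h,i)
round 1: derive conn(h,j) via R0 from red(h,j)
round 1: derive conn(i,f) via R0 from red(i,f)
round 1: derive conn(i,j) via R0 from red(i,j)
round 1: derive conn(j,e) via R0 from red(j,e)
round 1: derive conn(j,h) via R0 from red(j,h)
round 2: derive conn(c,f) via R1 from conn(c,i), conn(i,f)
round 2: derive conn(c,j) via R1 from conn(c,h), conn(h,j)
round 2: derive conn(e,f) via R1 from conn(e,i), conn(i,f)
round 2: derive conn(e,j) via R1 from conn(e,i), conn(i,j)
round 2: derive conn(h,e) via R1 from conn(h,j), conn(j,e)
round 2: derive conn(h,f) via R1 from conn(h,i), conn(i,f)
round 2: derive conn(h,h) via R1 from conn(h,j), conn(j,h)
round 2: derive conn(i,e) via R1 from conn(i,j), conn(j,e)
round 2: derive conn(i,h) via R1 from conn(i,j), conn(j,h)
round 2: derive conn(j,d) via R1 from conn(j,e), conn(e,d)
round 2: derive conn(j,i) via R1 from conn(j,e), conn(e,i)
round 2: derive conn(j,j) via R1 from conn(j,h), conn(h,j)
round 3: derive conn(c,d) via R1 from conn(c,j), conn(j,d)
round 3: derive conn(c,e) via R1 from conn(c,h), conn(h,e)
round 3: derive conn(e,h) via R1 from conn(e,i), conn(i,h)
round 3: derive conn(h,d) via R1 from conn(h,e), conn(e,d)
round 3: derive conn(i,d) via R1 from conn(i,e), conn(e,d)
round 3: derive conn(i,i) via R1 from conn(i,e), conn(e,i)
round 3: derive conn(j,f) via R1 from conn(j,e), conn(e,f)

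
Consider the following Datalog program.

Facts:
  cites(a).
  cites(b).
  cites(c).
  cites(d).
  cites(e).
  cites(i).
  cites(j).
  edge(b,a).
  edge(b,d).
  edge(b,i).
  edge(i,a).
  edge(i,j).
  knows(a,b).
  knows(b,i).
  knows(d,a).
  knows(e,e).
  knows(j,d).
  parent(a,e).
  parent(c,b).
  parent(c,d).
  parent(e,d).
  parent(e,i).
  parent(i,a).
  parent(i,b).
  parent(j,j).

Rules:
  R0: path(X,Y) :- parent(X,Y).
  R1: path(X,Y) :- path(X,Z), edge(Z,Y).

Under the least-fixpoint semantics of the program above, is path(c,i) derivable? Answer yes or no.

round 1: derive path(a,e) via R0 from parent(a,e)
round 1: derive path(c,b) via R0 from parent(c,b)
round 1: derive path(c,d) via R0 from parent(c,d)
round 1: derive path(e,d) via R0 from parent(e,d)
round 1: derive path(e,i) via R0 from parent(e,i)
round 1: derive path(i,a) via R0 from parent(i,a)
round 1: derive path(i,b) via R0 from parent(i,b)
round 1: derive path(j,j) via R0 from parent(j,j)
round 2: derive path(c,a) via R1 from path(c,b), edge(b,a)
round 2: derive path(c,i) via R1 from path(c,b), edge(b,i)
round 2: derive path(e,a) via R1 from path(e,i), edge(i,a)
round 2: derive path(e,j) via R1 from path(e,i), edge(i,j)
round 2: derive path(i,d) via R1 from path(i,b), edge(b,d)
round 2: derive path(i,i) via R1 from path(i,b), edge(b,i)
round 3: derive path(c,j) via R1 from path(c,i), edge(i,j)
round 3: derive path(i,j) via R1 from path(i,i), edge(i,j)

yes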